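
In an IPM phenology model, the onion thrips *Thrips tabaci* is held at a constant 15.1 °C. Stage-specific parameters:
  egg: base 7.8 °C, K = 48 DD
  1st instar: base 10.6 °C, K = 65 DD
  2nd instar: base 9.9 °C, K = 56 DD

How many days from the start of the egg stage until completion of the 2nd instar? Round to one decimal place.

egg: 48 / (15.1 − 7.8) = 48 / 7.3 = 6.575 d.
1st instar: 65 / (15.1 − 10.6) = 65 / 4.5 = 14.444 d.
2nd instar: 56 / (15.1 − 9.9) = 56 / 5.2 = 10.769 d.
Sum = 31.789 ≈ 31.8 days.

31.8 days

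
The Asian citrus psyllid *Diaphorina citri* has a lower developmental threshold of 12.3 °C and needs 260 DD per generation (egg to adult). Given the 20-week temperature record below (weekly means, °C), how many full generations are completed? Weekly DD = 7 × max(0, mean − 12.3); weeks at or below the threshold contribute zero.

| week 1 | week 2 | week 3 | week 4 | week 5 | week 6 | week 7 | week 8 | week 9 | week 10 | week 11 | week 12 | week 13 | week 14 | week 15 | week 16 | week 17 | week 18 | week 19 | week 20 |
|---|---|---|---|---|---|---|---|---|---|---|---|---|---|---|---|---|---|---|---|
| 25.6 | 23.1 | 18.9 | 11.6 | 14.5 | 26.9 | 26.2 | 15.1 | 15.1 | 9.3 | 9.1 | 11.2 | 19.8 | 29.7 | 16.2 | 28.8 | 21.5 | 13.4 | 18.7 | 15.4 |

Weekly DD (7 × max(0, T̄ − 12.3)): 93.1, 75.6, 46.2, 0.0, 15.4, 102.2, 97.3, 19.6, 19.6, 0.0, 0.0, 0.0, 52.5, 121.8, 27.3, 115.5, 64.4, 7.7, 44.8, 21.7.
Season total = 924.7 DD.
Complete generations = ⌊924.7 / 260⌋ = 3.

3 generations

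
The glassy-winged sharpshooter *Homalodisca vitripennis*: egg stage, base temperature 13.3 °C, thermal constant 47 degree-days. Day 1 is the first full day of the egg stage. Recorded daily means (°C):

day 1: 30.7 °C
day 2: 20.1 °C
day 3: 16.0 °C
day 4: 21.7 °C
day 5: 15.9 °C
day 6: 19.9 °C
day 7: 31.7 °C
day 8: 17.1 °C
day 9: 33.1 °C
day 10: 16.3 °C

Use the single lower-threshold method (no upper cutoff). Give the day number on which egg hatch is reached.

day 7

Daily DD above 13.3 °C: 17.4, 6.8, 2.7, 8.4, 2.6, 6.6, 18.4, 3.8, 19.8, 3.0.
Cumulative: 17.4, 24.2, 26.9, 35.3, 37.9, 44.5, 62.9, 66.7, 86.5, 89.5.
The total first reaches 47 DD on day 7.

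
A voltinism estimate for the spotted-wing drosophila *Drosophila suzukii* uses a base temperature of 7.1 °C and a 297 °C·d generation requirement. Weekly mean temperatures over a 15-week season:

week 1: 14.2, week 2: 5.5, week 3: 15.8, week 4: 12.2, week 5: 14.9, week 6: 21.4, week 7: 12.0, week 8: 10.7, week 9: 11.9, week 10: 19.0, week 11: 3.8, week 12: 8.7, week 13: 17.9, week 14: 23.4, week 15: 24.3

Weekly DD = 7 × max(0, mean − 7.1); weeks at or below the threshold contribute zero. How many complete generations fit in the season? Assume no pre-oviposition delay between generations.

Weekly DD (7 × max(0, T̄ − 7.1)): 49.7, 0.0, 60.9, 35.7, 54.6, 100.1, 34.3, 25.2, 33.6, 83.3, 0.0, 11.2, 75.6, 114.1, 120.4.
Season total = 798.7 DD.
Complete generations = ⌊798.7 / 297⌋ = 2.

2 generations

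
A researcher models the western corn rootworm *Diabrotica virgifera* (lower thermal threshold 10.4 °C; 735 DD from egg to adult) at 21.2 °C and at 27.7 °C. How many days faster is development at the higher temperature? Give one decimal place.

25.6 days

At 21.2 °C: 735 / (21.2 − 10.4) = 735 / 10.8 = 68.056 d.
At 27.7 °C: 735 / (27.7 − 10.4) = 735 / 17.3 = 42.486 d.
Difference = |68.056 − 42.486| = 25.570 ≈ 25.6 days.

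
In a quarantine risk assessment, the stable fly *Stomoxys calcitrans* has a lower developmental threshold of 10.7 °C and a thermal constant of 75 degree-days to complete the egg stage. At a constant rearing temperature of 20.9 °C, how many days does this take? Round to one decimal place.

Daily accumulation = 20.9 − 10.7 = 10.2 DD/day.
Duration = 75 / 10.2 = 7.353 ≈ 7.4 days.

7.4 days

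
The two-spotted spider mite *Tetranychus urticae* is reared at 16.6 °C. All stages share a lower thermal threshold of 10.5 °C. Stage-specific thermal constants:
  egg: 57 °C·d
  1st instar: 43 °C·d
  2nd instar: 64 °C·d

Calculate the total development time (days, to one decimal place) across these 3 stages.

26.9 days

Daily accumulation at 16.6 °C = 16.6 − 10.5 = 6.1 DD/day.
Total K = 57 + 43 + 64 = 164 DD.
Total duration = 164 / 6.1 = 26.885 ≈ 26.9 days.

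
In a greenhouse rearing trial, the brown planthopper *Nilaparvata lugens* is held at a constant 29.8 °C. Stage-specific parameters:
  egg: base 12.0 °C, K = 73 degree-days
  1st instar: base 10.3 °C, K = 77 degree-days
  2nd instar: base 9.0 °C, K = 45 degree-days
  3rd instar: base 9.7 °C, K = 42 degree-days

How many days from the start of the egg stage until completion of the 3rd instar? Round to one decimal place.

egg: 73 / (29.8 − 12.0) = 73 / 17.8 = 4.101 d.
1st instar: 77 / (29.8 − 10.3) = 77 / 19.5 = 3.949 d.
2nd instar: 45 / (29.8 − 9.0) = 45 / 20.8 = 2.163 d.
3rd instar: 42 / (29.8 − 9.7) = 42 / 20.1 = 2.090 d.
Sum = 12.303 ≈ 12.3 days.

12.3 days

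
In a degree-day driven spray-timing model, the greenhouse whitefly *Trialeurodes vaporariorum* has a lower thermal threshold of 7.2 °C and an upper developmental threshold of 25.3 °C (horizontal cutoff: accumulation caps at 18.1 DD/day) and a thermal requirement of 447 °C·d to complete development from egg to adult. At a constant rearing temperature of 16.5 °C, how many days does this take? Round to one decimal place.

Daily accumulation = 16.5 − 7.2 = 9.3 DD/day.
Duration = 447 / 9.3 = 48.065 ≈ 48.1 days.

48.1 days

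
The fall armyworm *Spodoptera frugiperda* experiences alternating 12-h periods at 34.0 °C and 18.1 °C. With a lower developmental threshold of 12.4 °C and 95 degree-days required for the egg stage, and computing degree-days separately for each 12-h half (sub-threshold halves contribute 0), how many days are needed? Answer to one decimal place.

Day half: max(0, 34.0 − 12.4) × 0.5 = 21.6 × 0.5 = 10.80 DD.
Night half: max(0, 18.1 − 12.4) × 0.5 = 5.7 × 0.5 = 2.85 DD.
Per 24 h: 13.65 DD/day.
Duration = 95 / 13.65 = 6.960 ≈ 7.0 days.

7.0 days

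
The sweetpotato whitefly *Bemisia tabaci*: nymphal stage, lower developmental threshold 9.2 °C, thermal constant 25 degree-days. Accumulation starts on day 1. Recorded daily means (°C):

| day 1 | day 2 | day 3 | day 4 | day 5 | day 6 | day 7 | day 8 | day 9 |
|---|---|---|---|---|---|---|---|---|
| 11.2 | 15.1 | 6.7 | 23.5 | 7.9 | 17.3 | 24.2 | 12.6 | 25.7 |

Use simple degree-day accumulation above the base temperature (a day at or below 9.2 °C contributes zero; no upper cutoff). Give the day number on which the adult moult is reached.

Daily DD above 9.2 °C: 2.0, 5.9, 0.0, 14.3, 0.0, 8.1, 15.0, 3.4, 16.5.
Cumulative: 2.0, 7.9, 7.9, 22.2, 22.2, 30.3, 45.3, 48.7, 65.2.
The total first reaches 25 DD on day 6.

day 6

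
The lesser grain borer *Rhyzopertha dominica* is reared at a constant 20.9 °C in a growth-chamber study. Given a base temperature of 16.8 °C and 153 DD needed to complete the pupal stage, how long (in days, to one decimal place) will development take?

Daily accumulation = 20.9 − 16.8 = 4.1 DD/day.
Duration = 153 / 4.1 = 37.317 ≈ 37.3 days.

37.3 days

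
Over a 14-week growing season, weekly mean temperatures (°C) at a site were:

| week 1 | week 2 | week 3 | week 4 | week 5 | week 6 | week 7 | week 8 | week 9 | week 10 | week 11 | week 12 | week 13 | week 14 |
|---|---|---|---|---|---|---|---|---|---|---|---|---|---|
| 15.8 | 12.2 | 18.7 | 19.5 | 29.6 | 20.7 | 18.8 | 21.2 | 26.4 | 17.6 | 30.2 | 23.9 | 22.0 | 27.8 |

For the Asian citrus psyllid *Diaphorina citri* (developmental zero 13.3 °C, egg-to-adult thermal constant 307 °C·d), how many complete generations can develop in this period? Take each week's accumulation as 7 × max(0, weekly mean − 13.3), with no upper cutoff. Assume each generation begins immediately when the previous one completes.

Weekly DD (7 × max(0, T̄ − 13.3)): 17.5, 0.0, 37.8, 43.4, 114.1, 51.8, 38.5, 55.3, 91.7, 30.1, 118.3, 74.2, 60.9, 101.5.
Season total = 835.1 DD.
Complete generations = ⌊835.1 / 307⌋ = 2.

2 generations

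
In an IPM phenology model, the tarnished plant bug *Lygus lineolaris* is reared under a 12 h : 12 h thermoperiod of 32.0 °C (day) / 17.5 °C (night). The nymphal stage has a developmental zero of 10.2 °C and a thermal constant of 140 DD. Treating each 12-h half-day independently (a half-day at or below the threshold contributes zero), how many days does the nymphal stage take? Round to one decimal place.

Day half: max(0, 32.0 − 10.2) × 0.5 = 21.8 × 0.5 = 10.90 DD.
Night half: max(0, 17.5 − 10.2) × 0.5 = 7.3 × 0.5 = 3.65 DD.
Per 24 h: 14.55 DD/day.
Duration = 140 / 14.55 = 9.622 ≈ 9.6 days.

9.6 days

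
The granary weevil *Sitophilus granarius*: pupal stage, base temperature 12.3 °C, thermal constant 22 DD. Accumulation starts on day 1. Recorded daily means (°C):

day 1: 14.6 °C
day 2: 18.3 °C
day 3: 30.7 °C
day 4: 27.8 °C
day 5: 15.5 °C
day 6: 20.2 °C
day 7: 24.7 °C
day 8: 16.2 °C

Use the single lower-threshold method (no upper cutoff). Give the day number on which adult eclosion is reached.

day 3

Daily DD above 12.3 °C: 2.3, 6.0, 18.4, 15.5, 3.2, 7.9, 12.4, 3.9.
Cumulative: 2.3, 8.3, 26.7, 42.2, 45.4, 53.3, 65.7, 69.6.
The total first reaches 22 DD on day 3.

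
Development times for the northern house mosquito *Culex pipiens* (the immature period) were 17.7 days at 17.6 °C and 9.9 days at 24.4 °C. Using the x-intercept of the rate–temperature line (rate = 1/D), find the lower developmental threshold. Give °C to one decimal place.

Under the model K = D·(T − T_b), so D₁·(T₁ − T_b) = D₂·(T₂ − T_b).
17.7·(17.6 − T_b) = 9.9·(24.4 − T_b)
T_b = (17.7·17.6 − 9.9·24.4) / (17.7 − 9.9) = 69.96 / 7.8 = 8.969 °C ≈ 9.0 °C.

9.0 °C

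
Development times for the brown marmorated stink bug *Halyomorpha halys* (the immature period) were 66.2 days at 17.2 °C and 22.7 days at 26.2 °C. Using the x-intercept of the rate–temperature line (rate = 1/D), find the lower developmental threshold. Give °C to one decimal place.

12.5 °C

Under the model K = D·(T − T_b), so D₁·(T₁ − T_b) = D₂·(T₂ − T_b).
66.2·(17.2 − T_b) = 22.7·(26.2 − T_b)
T_b = (66.2·17.2 − 22.7·26.2) / (66.2 − 22.7) = 543.90 / 43.5 = 12.503 °C ≈ 12.5 °C.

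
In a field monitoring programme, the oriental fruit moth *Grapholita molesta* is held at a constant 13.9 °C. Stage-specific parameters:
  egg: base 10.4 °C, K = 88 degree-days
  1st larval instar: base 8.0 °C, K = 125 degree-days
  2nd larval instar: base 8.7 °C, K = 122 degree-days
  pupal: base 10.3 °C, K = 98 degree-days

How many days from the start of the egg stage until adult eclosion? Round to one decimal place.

97.0 days

egg: 88 / (13.9 − 10.4) = 88 / 3.5 = 25.143 d.
1st larval instar: 125 / (13.9 − 8.0) = 125 / 5.9 = 21.186 d.
2nd larval instar: 122 / (13.9 − 8.7) = 122 / 5.2 = 23.462 d.
pupal: 98 / (13.9 − 10.3) = 98 / 3.6 = 27.222 d.
Sum = 97.013 ≈ 97.0 days.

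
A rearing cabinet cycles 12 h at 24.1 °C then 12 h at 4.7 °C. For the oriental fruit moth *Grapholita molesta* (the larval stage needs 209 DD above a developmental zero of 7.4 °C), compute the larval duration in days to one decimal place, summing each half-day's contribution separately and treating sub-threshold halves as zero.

Day half: max(0, 24.1 − 7.4) × 0.5 = 16.7 × 0.5 = 8.35 DD.
Night half: max(0, 4.7 − 7.4) × 0.5 = 0.0 × 0.5 = 0.00 DD.
Per 24 h: 8.35 DD/day.
Duration = 209 / 8.35 = 25.030 ≈ 25.0 days.

25.0 days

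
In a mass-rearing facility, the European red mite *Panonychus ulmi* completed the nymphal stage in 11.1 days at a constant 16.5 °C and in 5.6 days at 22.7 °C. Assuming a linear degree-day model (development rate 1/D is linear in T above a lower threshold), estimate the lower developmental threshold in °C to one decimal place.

10.2 °C

Under the model K = D·(T − T_b), so D₁·(T₁ − T_b) = D₂·(T₂ − T_b).
11.1·(16.5 − T_b) = 5.6·(22.7 − T_b)
T_b = (11.1·16.5 − 5.6·22.7) / (11.1 − 5.6) = 56.03 / 5.5 = 10.187 °C ≈ 10.2 °C.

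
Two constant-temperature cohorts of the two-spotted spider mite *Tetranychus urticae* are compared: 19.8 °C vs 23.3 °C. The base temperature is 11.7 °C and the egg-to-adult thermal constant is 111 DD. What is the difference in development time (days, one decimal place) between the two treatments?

4.1 days

At 19.8 °C: 111 / (19.8 − 11.7) = 111 / 8.1 = 13.704 d.
At 23.3 °C: 111 / (23.3 − 11.7) = 111 / 11.6 = 9.569 d.
Difference = |13.704 − 9.569| = 4.135 ≈ 4.1 days.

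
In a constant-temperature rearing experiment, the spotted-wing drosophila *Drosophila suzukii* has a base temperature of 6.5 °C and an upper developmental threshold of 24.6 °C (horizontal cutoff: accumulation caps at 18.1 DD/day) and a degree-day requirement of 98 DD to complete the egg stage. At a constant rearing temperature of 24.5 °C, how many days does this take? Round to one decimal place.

5.4 days

Daily accumulation = 24.5 − 6.5 = 18.0 DD/day.
Duration = 98 / 18.0 = 5.444 ≈ 5.4 days.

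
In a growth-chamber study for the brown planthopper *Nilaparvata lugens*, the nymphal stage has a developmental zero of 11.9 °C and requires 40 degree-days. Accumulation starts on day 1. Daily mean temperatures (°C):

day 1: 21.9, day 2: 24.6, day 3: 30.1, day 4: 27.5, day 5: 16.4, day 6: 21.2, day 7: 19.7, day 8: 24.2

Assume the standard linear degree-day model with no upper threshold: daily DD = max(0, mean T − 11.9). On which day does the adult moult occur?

day 3

Daily DD above 11.9 °C: 10.0, 12.7, 18.2, 15.6, 4.5, 9.3, 7.8, 12.3.
Cumulative: 10.0, 22.7, 40.9, 56.5, 61.0, 70.3, 78.1, 90.4.
The total first reaches 40 DD on day 3.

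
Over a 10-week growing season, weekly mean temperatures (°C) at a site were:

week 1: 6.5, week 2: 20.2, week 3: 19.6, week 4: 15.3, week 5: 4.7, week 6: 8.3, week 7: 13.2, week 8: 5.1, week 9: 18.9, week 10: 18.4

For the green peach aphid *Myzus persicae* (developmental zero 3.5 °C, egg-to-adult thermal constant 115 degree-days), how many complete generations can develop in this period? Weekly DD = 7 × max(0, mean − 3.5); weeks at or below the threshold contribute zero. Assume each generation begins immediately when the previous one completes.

Weekly DD (7 × max(0, T̄ − 3.5)): 21.0, 116.9, 112.7, 82.6, 8.4, 33.6, 67.9, 11.2, 107.8, 104.3.
Season total = 666.4 DD.
Complete generations = ⌊666.4 / 115⌋ = 5.

5 generations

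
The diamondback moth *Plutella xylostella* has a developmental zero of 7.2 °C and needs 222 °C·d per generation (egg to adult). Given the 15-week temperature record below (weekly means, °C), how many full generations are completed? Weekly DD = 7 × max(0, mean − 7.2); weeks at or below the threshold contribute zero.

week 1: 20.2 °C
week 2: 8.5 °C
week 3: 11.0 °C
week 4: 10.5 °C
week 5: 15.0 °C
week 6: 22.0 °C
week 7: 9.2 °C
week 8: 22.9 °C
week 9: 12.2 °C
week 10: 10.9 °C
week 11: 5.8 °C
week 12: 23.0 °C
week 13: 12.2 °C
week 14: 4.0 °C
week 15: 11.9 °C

3 generations

Weekly DD (7 × max(0, T̄ − 7.2)): 91.0, 9.1, 26.6, 23.1, 54.6, 103.6, 14.0, 109.9, 35.0, 25.9, 0.0, 110.6, 35.0, 0.0, 32.9.
Season total = 671.3 DD.
Complete generations = ⌊671.3 / 222⌋ = 3.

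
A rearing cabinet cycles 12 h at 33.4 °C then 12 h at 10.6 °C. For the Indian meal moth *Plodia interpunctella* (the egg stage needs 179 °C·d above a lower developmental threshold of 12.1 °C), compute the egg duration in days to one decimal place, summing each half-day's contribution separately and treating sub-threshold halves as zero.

Day half: max(0, 33.4 − 12.1) × 0.5 = 21.3 × 0.5 = 10.65 DD.
Night half: max(0, 10.6 − 12.1) × 0.5 = 0.0 × 0.5 = 0.00 DD.
Per 24 h: 10.65 DD/day.
Duration = 179 / 10.65 = 16.808 ≈ 16.8 days.

16.8 days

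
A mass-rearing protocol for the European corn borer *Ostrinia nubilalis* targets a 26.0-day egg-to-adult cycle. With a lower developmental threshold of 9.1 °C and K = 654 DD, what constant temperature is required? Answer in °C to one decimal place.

34.3 °C

Required daily accumulation = 654 / 26.0 = 25.154 DD/day.
T = T_base + 25.154 = 9.1 + 25.154 = 34.254 ≈ 34.3 °C.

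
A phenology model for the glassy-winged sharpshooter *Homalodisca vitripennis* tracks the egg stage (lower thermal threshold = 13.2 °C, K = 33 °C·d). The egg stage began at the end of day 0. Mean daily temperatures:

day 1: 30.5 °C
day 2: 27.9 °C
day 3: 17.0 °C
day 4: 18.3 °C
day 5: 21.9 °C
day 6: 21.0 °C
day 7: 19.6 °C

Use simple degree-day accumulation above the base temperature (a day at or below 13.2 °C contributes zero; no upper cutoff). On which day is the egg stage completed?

day 3

Daily DD above 13.2 °C: 17.3, 14.7, 3.8, 5.1, 8.7, 7.8, 6.4.
Cumulative: 17.3, 32.0, 35.8, 40.9, 49.6, 57.4, 63.8.
The total first reaches 33 DD on day 3.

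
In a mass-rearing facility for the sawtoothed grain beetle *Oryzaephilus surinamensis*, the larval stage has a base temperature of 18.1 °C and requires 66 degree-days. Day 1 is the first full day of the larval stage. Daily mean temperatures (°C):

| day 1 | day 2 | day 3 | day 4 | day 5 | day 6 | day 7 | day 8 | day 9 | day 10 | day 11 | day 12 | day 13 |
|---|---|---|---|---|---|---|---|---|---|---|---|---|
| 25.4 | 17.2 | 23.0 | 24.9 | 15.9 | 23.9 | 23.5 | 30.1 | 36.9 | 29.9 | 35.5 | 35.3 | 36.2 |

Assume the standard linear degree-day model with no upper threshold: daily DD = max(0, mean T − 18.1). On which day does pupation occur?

day 10

Daily DD above 18.1 °C: 7.3, 0.0, 4.9, 6.8, 0.0, 5.8, 5.4, 12.0, 18.8, 11.8, 17.4, 17.2, 18.1.
Cumulative: 7.3, 7.3, 12.2, 19.0, 19.0, 24.8, 30.2, 42.2, 61.0, 72.8, 90.2, 107.4, 125.5.
The total first reaches 66 DD on day 10.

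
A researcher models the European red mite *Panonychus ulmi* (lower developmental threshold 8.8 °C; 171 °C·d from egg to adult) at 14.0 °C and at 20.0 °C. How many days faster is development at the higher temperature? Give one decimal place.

At 14.0 °C: 171 / (14.0 − 8.8) = 171 / 5.2 = 32.885 d.
At 20.0 °C: 171 / (20.0 − 8.8) = 171 / 11.2 = 15.268 d.
Difference = |32.885 − 15.268| = 17.617 ≈ 17.6 days.

17.6 days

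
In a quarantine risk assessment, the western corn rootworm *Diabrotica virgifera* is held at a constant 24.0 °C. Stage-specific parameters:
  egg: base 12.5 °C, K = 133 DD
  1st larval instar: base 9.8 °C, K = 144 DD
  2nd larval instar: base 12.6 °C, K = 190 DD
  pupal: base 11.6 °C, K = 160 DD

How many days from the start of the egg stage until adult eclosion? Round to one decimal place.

51.3 days

egg: 133 / (24.0 − 12.5) = 133 / 11.5 = 11.565 d.
1st larval instar: 144 / (24.0 − 9.8) = 144 / 14.2 = 10.141 d.
2nd larval instar: 190 / (24.0 − 12.6) = 190 / 11.4 = 16.667 d.
pupal: 160 / (24.0 − 11.6) = 160 / 12.4 = 12.903 d.
Sum = 51.276 ≈ 51.3 days.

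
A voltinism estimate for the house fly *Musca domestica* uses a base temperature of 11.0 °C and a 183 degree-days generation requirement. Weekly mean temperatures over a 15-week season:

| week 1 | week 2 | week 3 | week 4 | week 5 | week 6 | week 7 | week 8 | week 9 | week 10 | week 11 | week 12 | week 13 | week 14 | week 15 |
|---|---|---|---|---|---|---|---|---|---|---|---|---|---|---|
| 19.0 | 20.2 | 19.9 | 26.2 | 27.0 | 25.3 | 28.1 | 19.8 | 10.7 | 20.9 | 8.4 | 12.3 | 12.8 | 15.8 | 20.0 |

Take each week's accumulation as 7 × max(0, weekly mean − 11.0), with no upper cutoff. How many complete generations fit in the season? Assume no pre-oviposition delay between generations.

Weekly DD (7 × max(0, T̄ − 11.0)): 56.0, 64.4, 62.3, 106.4, 112.0, 100.1, 119.7, 61.6, 0.0, 69.3, 0.0, 9.1, 12.6, 33.6, 63.0.
Season total = 870.1 DD.
Complete generations = ⌊870.1 / 183⌋ = 4.

4 generations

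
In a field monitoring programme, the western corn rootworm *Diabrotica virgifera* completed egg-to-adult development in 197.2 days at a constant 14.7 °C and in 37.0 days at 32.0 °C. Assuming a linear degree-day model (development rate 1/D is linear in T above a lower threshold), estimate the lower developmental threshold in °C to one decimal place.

10.7 °C

Equal thermal constants: D₁(T₁ − T_b) = D₂(T₂ − T_b).
197.2·(14.7 − T_b) = 37.0·(32.0 − T_b)
T_b = (197.2·14.7 − 37.0·32.0) / (197.2 − 37.0) = 1714.84 / 160.2 = 10.704 °C ≈ 10.7 °C.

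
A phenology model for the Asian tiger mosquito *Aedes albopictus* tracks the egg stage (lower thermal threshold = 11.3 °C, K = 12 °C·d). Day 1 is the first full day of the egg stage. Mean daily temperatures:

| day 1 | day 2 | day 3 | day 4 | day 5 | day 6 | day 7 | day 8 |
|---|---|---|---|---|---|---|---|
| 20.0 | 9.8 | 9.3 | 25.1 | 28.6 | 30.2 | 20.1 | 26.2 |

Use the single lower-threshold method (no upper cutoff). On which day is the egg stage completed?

day 4

Daily DD above 11.3 °C: 8.7, 0.0, 0.0, 13.8, 17.3, 18.9, 8.8, 14.9.
Cumulative: 8.7, 8.7, 8.7, 22.5, 39.8, 58.7, 67.5, 82.4.
The total first reaches 12 DD on day 4.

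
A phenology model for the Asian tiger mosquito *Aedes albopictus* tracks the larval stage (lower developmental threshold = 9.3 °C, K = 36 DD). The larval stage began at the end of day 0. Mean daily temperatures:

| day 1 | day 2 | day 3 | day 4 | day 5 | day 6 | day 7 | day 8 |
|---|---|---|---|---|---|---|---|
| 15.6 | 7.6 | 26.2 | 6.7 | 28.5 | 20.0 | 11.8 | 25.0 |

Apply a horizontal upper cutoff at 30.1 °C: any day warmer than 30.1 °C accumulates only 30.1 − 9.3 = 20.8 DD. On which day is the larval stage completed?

day 5

Daily DD above 9.3 °C (capped at 20.8): 6.3, 0.0, 16.9, 0.0, 19.2, 10.7, 2.5, 15.7.
Cumulative: 6.3, 6.3, 23.2, 23.2, 42.4, 53.1, 55.6, 71.3.
The total first reaches 36 DD on day 5.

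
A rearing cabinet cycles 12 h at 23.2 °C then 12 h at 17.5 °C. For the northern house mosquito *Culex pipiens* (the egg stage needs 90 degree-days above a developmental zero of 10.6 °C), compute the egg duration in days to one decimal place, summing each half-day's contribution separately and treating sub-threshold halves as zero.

Day half: max(0, 23.2 − 10.6) × 0.5 = 12.6 × 0.5 = 6.30 DD.
Night half: max(0, 17.5 − 10.6) × 0.5 = 6.9 × 0.5 = 3.45 DD.
Per 24 h: 9.75 DD/day.
Duration = 90 / 9.75 = 9.231 ≈ 9.2 days.

9.2 days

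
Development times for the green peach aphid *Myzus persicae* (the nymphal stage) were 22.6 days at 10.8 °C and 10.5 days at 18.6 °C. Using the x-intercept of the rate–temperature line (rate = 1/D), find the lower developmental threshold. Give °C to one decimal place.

Under the model K = D·(T − T_b), so D₁·(T₁ − T_b) = D₂·(T₂ − T_b).
22.6·(10.8 − T_b) = 10.5·(18.6 − T_b)
T_b = (22.6·10.8 − 10.5·18.6) / (22.6 − 10.5) = 48.78 / 12.1 = 4.031 °C ≈ 4.0 °C.

4.0 °C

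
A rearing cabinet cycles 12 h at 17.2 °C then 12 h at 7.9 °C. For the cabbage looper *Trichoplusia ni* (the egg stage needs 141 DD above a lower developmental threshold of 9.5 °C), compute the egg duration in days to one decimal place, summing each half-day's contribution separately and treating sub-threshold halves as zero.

36.6 days

Day half: max(0, 17.2 − 9.5) × 0.5 = 7.7 × 0.5 = 3.85 DD.
Night half: max(0, 7.9 − 9.5) × 0.5 = 0.0 × 0.5 = 0.00 DD.
Per 24 h: 3.85 DD/day.
Duration = 141 / 3.85 = 36.623 ≈ 36.6 days.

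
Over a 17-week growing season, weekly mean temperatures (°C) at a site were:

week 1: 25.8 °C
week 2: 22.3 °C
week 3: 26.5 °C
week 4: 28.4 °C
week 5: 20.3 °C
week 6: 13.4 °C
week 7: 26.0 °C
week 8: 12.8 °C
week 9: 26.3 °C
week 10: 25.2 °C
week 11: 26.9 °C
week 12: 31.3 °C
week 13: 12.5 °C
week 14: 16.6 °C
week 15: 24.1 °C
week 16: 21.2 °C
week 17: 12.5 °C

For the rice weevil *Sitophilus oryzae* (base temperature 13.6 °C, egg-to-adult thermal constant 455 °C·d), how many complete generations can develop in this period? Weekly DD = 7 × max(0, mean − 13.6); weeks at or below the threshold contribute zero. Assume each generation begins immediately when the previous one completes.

2 generations

Weekly DD (7 × max(0, T̄ − 13.6)): 85.4, 60.9, 90.3, 103.6, 46.9, 0.0, 86.8, 0.0, 88.9, 81.2, 93.1, 123.9, 0.0, 21.0, 73.5, 53.2, 0.0.
Season total = 1008.7 DD.
Complete generations = ⌊1008.7 / 455⌋ = 2.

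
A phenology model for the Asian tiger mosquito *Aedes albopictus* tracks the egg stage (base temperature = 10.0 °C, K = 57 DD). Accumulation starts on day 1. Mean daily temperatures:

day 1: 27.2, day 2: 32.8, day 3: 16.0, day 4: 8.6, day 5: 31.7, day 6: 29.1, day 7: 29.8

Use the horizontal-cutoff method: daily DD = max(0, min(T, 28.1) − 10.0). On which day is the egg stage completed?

day 5

Daily DD above 10.0 °C (capped at 18.1): 17.2, 18.1, 6.0, 0.0, 18.1, 18.1, 18.1.
Cumulative: 17.2, 35.3, 41.3, 41.3, 59.4, 77.5, 95.6.
The total first reaches 57 DD on day 5.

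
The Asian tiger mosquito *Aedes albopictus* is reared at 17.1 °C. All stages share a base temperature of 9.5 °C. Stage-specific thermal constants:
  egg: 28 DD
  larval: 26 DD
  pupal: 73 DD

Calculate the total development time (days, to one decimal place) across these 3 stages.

Daily accumulation at 17.1 °C = 17.1 − 9.5 = 7.6 DD/day.
Total K = 28 + 26 + 73 = 127 DD.
Total duration = 127 / 7.6 = 16.711 ≈ 16.7 days.

16.7 days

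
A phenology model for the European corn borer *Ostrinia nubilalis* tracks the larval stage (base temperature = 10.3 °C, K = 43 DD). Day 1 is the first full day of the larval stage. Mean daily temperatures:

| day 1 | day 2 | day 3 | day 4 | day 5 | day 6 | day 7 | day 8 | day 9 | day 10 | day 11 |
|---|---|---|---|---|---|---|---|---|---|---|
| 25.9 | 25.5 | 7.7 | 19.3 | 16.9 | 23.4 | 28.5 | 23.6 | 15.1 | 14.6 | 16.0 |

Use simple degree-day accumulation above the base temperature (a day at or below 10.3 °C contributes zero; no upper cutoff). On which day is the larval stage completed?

Daily DD above 10.3 °C: 15.6, 15.2, 0.0, 9.0, 6.6, 13.1, 18.2, 13.3, 4.8, 4.3, 5.7.
Cumulative: 15.6, 30.8, 30.8, 39.8, 46.4, 59.5, 77.7, 91.0, 95.8, 100.1, 105.8.
The total first reaches 43 DD on day 5.

day 5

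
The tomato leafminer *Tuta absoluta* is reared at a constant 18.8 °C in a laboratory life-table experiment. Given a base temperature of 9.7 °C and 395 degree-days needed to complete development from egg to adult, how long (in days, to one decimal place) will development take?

43.4 days

Daily accumulation = 18.8 − 9.7 = 9.1 DD/day.
Duration = 395 / 9.1 = 43.407 ≈ 43.4 days.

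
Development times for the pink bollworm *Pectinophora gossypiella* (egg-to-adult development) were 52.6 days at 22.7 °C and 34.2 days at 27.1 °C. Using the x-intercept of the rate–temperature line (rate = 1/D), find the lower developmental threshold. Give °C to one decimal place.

Under the model K = D·(T − T_b), so D₁·(T₁ − T_b) = D₂·(T₂ − T_b).
52.6·(22.7 − T_b) = 34.2·(27.1 − T_b)
T_b = (52.6·22.7 − 34.2·27.1) / (52.6 − 34.2) = 267.20 / 18.4 = 14.522 °C ≈ 14.5 °C.

14.5 °C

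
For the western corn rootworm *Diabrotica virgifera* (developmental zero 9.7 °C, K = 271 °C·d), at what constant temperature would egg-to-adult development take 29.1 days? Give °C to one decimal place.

19.0 °C

Required daily accumulation = 271 / 29.1 = 9.313 DD/day.
T = T_base + 9.313 = 9.7 + 9.313 = 19.013 ≈ 19.0 °C.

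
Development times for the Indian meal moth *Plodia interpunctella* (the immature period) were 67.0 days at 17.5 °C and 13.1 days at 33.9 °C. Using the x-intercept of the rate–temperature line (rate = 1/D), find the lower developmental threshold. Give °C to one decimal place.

Linear rate model ⇒ the product D·(T − T_b) is constant across temperatures.
67.0·(17.5 − T_b) = 13.1·(33.9 − T_b)
T_b = (67.0·17.5 − 13.1·33.9) / (67.0 − 13.1) = 728.41 / 53.9 = 13.514 °C ≈ 13.5 °C.

13.5 °C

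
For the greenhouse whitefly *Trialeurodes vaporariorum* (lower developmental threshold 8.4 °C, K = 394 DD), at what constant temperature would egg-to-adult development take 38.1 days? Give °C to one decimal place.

18.7 °C

Required daily accumulation = 394 / 38.1 = 10.341 DD/day.
T = T_base + 10.341 = 8.4 + 10.341 = 18.741 ≈ 18.7 °C.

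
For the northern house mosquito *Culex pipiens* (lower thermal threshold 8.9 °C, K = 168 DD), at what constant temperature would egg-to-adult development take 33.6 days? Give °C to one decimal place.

13.9 °C

Required daily accumulation = 168 / 33.6 = 5.000 DD/day.
T = T_base + 5.000 = 8.9 + 5.000 = 13.900 ≈ 13.9 °C.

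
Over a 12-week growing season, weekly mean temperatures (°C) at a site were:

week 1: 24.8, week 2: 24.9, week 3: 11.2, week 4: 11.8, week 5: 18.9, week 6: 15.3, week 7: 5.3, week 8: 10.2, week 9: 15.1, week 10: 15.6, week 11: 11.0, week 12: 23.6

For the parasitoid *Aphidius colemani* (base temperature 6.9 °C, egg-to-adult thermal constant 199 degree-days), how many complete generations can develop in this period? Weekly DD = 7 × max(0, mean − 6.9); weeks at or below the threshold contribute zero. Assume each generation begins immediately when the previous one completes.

Weekly DD (7 × max(0, T̄ − 6.9)): 125.3, 126.0, 30.1, 34.3, 84.0, 58.8, 0.0, 23.1, 57.4, 60.9, 28.7, 116.9.
Season total = 745.5 DD.
Complete generations = ⌊745.5 / 199⌋ = 3.

3 generations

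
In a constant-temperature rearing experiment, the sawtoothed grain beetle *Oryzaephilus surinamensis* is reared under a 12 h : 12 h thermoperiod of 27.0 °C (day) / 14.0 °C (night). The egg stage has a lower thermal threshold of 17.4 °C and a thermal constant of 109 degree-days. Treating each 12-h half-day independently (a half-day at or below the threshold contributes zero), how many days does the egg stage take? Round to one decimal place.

22.7 days

Day half: max(0, 27.0 − 17.4) × 0.5 = 9.6 × 0.5 = 4.80 DD.
Night half: max(0, 14.0 − 17.4) × 0.5 = 0.0 × 0.5 = 0.00 DD.
Per 24 h: 4.80 DD/day.
Duration = 109 / 4.80 = 22.708 ≈ 22.7 days.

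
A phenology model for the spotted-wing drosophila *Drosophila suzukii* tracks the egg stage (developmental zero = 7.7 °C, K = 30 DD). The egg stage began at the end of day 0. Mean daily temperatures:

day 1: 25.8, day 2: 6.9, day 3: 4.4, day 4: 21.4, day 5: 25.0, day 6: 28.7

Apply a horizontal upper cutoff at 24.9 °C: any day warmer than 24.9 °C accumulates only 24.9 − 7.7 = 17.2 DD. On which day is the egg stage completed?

day 4

Daily DD above 7.7 °C (capped at 17.2): 17.2, 0.0, 0.0, 13.7, 17.2, 17.2.
Cumulative: 17.2, 17.2, 17.2, 30.9, 48.1, 65.3.
The total first reaches 30 DD on day 4.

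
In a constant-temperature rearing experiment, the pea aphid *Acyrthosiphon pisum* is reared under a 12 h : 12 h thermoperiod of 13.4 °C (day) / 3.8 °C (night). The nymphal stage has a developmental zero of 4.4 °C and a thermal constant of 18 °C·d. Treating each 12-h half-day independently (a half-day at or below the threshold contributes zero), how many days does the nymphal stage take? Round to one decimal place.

Day half: max(0, 13.4 − 4.4) × 0.5 = 9.0 × 0.5 = 4.50 DD.
Night half: max(0, 3.8 − 4.4) × 0.5 = 0.0 × 0.5 = 0.00 DD.
Per 24 h: 4.50 DD/day.
Duration = 18 / 4.50 = 4.000 ≈ 4.0 days.

4.0 days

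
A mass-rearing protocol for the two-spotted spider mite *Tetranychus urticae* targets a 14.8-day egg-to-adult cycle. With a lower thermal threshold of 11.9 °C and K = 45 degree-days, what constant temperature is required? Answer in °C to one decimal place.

Required daily accumulation = 45 / 14.8 = 3.041 DD/day.
T = T_base + 3.041 = 11.9 + 3.041 = 14.941 ≈ 14.9 °C.

14.9 °C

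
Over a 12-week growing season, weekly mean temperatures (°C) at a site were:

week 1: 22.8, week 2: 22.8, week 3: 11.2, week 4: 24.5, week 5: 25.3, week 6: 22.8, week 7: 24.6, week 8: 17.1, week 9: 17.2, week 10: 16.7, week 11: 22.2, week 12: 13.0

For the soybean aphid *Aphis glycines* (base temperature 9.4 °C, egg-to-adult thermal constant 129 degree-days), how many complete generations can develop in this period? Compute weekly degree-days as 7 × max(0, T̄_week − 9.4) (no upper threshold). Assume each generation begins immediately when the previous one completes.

6 generations

Weekly DD (7 × max(0, T̄ − 9.4)): 93.8, 93.8, 12.6, 105.7, 111.3, 93.8, 106.4, 53.9, 54.6, 51.1, 89.6, 25.2.
Season total = 891.8 DD.
Complete generations = ⌊891.8 / 129⌋ = 6.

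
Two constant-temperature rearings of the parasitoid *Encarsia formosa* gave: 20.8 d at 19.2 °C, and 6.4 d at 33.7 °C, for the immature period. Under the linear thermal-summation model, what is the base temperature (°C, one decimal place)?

Equal thermal constants: D₁(T₁ − T_b) = D₂(T₂ − T_b).
20.8·(19.2 − T_b) = 6.4·(33.7 − T_b)
T_b = (20.8·19.2 − 6.4·33.7) / (20.8 − 6.4) = 183.68 / 14.4 = 12.756 °C ≈ 12.8 °C.

12.8 °C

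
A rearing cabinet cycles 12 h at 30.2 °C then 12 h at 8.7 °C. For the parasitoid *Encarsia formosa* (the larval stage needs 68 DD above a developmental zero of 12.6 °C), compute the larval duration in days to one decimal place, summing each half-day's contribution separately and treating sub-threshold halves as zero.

7.7 days

Day half: max(0, 30.2 − 12.6) × 0.5 = 17.6 × 0.5 = 8.80 DD.
Night half: max(0, 8.7 − 12.6) × 0.5 = 0.0 × 0.5 = 0.00 DD.
Per 24 h: 8.80 DD/day.
Duration = 68 / 8.80 = 7.727 ≈ 7.7 days.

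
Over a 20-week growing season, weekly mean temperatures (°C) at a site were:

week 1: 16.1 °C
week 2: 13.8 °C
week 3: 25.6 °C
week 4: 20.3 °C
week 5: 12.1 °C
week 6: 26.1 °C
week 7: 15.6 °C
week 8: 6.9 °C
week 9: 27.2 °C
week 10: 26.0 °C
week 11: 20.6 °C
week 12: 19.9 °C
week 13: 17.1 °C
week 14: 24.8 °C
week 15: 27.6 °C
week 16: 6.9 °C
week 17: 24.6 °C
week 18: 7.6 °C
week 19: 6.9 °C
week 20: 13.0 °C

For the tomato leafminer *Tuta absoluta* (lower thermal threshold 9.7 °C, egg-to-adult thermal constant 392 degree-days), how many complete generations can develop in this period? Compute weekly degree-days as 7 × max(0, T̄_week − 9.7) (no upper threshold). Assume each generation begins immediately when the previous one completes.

3 generations

Weekly DD (7 × max(0, T̄ − 9.7)): 44.8, 28.7, 111.3, 74.2, 16.8, 114.8, 41.3, 0.0, 122.5, 114.1, 76.3, 71.4, 51.8, 105.7, 125.3, 0.0, 104.3, 0.0, 0.0, 23.1.
Season total = 1226.4 DD.
Complete generations = ⌊1226.4 / 392⌋ = 3.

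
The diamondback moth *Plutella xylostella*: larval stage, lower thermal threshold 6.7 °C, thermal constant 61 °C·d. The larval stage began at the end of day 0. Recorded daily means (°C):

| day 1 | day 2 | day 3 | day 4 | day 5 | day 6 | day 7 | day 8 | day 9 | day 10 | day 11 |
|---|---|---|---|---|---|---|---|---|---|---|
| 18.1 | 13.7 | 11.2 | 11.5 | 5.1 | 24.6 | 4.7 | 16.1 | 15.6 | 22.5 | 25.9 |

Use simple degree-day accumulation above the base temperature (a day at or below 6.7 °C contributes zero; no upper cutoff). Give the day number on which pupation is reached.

day 9

Daily DD above 6.7 °C: 11.4, 7.0, 4.5, 4.8, 0.0, 17.9, 0.0, 9.4, 8.9, 15.8, 19.2.
Cumulative: 11.4, 18.4, 22.9, 27.7, 27.7, 45.6, 45.6, 55.0, 63.9, 79.7, 98.9.
The total first reaches 61 DD on day 9.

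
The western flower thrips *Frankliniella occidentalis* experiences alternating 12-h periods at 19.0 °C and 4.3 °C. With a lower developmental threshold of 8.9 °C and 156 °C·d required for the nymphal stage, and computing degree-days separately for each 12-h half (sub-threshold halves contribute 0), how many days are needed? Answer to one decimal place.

30.9 days

Day half: max(0, 19.0 − 8.9) × 0.5 = 10.1 × 0.5 = 5.05 DD.
Night half: max(0, 4.3 − 8.9) × 0.5 = 0.0 × 0.5 = 0.00 DD.
Per 24 h: 5.05 DD/day.
Duration = 156 / 5.05 = 30.891 ≈ 30.9 days.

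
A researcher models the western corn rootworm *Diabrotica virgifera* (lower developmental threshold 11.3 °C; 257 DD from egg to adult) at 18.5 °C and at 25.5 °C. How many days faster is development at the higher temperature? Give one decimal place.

17.6 days

At 18.5 °C: 257 / (18.5 − 11.3) = 257 / 7.2 = 35.694 d.
At 25.5 °C: 257 / (25.5 − 11.3) = 257 / 14.2 = 18.099 d.
Difference = |35.694 − 18.099| = 17.596 ≈ 17.6 days.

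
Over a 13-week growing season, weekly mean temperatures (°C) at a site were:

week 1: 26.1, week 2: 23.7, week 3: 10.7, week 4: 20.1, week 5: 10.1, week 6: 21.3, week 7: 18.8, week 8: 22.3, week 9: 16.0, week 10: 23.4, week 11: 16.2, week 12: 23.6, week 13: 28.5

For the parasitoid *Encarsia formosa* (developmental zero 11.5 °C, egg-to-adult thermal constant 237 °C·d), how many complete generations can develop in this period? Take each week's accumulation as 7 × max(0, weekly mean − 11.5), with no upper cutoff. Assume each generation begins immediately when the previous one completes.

Weekly DD (7 × max(0, T̄ − 11.5)): 102.2, 85.4, 0.0, 60.2, 0.0, 68.6, 51.1, 75.6, 31.5, 83.3, 32.9, 84.7, 119.0.
Season total = 794.5 DD.
Complete generations = ⌊794.5 / 237⌋ = 3.

3 generations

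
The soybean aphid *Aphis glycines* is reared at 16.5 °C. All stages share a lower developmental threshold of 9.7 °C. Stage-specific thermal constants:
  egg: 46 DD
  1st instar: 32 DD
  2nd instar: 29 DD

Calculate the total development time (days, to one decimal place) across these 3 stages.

15.7 days

Daily accumulation at 16.5 °C = 16.5 − 9.7 = 6.8 DD/day.
Total K = 46 + 32 + 29 = 107 DD.
Total duration = 107 / 6.8 = 15.735 ≈ 15.7 days.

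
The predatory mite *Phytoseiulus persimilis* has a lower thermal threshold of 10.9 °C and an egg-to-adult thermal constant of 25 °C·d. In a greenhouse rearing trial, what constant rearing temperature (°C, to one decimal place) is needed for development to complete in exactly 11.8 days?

13.0 °C

Required daily accumulation = 25 / 11.8 = 2.119 DD/day.
T = T_base + 2.119 = 10.9 + 2.119 = 13.019 ≈ 13.0 °C.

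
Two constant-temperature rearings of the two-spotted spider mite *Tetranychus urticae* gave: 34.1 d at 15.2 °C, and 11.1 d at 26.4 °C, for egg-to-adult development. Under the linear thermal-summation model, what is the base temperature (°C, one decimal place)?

9.8 °C

Linear rate model ⇒ the product D·(T − T_b) is constant across temperatures.
34.1·(15.2 − T_b) = 11.1·(26.4 − T_b)
T_b = (34.1·15.2 − 11.1·26.4) / (34.1 − 11.1) = 225.28 / 23.0 = 9.795 °C ≈ 9.8 °C.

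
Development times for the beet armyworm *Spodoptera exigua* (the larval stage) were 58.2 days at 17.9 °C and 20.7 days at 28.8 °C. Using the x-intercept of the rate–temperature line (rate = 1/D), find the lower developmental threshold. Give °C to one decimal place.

11.9 °C

Linear rate model ⇒ the product D·(T − T_b) is constant across temperatures.
58.2·(17.9 − T_b) = 20.7·(28.8 − T_b)
T_b = (58.2·17.9 − 20.7·28.8) / (58.2 − 20.7) = 445.62 / 37.5 = 11.883 °C ≈ 11.9 °C.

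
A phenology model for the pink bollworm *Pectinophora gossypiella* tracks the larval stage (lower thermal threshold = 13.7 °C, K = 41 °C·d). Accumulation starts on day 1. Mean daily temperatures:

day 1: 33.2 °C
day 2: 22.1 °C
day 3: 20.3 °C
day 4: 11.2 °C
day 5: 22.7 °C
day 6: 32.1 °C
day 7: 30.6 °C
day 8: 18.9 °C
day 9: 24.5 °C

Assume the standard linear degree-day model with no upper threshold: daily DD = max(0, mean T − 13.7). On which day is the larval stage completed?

day 5

Daily DD above 13.7 °C: 19.5, 8.4, 6.6, 0.0, 9.0, 18.4, 16.9, 5.2, 10.8.
Cumulative: 19.5, 27.9, 34.5, 34.5, 43.5, 61.9, 78.8, 84.0, 94.8.
The total first reaches 41 DD on day 5.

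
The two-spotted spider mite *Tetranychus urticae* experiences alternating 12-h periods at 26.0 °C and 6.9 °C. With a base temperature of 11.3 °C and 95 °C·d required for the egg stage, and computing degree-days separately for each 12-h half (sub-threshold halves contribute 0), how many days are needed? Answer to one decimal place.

Day half: max(0, 26.0 − 11.3) × 0.5 = 14.7 × 0.5 = 7.35 DD.
Night half: max(0, 6.9 − 11.3) × 0.5 = 0.0 × 0.5 = 0.00 DD.
Per 24 h: 7.35 DD/day.
Duration = 95 / 7.35 = 12.925 ≈ 12.9 days.

12.9 days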